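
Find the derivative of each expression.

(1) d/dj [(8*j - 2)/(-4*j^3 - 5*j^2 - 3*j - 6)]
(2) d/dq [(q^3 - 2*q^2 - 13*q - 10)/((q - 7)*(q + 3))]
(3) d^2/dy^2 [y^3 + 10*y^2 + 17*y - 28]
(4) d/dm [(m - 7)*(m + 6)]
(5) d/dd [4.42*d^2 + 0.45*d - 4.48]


(1) = 2*(32*j^3 + 8*j^2 - 10*j - 27)/(16*j^6 + 40*j^5 + 49*j^4 + 78*j^3 + 69*j^2 + 36*j + 36)
(2) = (q^4 - 8*q^3 - 42*q^2 + 104*q + 233)/(q^4 - 8*q^3 - 26*q^2 + 168*q + 441)
(3) = 6*y + 20
(4) = 2*m - 1
(5) = 8.84*d + 0.45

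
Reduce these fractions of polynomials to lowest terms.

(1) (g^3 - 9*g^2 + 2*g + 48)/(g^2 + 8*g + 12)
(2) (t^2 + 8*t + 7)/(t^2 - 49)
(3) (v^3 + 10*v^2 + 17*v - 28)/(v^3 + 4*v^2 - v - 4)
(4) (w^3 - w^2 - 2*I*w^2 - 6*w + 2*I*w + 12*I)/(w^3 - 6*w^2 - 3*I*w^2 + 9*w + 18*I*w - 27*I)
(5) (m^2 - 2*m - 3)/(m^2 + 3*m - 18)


(1) = (g^2 - 11*g + 24)/(g + 6)
(2) = (t + 1)/(t - 7)
(3) = (v + 7)/(v + 1)
(4) = (w^2 + w*(2 - 2*I) - 4*I)/(w^2 + w*(-3 - 3*I) + 9*I)
(5) = (m + 1)/(m + 6)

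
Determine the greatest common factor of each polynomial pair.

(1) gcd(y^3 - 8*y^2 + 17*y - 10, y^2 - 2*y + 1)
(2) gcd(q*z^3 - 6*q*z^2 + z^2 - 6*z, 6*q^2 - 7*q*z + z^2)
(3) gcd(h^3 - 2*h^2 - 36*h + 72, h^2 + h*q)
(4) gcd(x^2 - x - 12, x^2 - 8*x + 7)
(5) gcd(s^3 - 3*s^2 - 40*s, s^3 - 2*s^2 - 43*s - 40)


(1) = y - 1
(2) = gcd(z*(z - 6)*(q*z + 1), (-6*q + z)*(-q + z)) = 1
(3) = gcd((h - 6)*(h - 2)*(h + 6), h*(h + q)) = 1
(4) = gcd((x - 4)*(x + 3), (x - 7)*(x - 1)) = 1
(5) = gcd(s*(s - 8)*(s + 5), (s - 8)*(s + 1)*(s + 5)) = s^2 - 3*s - 40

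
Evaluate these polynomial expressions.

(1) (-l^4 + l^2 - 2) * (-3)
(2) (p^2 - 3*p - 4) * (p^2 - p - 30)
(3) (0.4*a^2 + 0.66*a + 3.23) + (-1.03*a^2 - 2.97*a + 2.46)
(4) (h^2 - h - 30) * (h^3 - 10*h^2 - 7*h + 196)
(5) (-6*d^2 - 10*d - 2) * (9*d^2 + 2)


(1) = 3*l^4 - 3*l^2 + 6
(2) = p^4 - 4*p^3 - 31*p^2 + 94*p + 120
(3) = -0.63*a^2 - 2.31*a + 5.69
(4) = h^5 - 11*h^4 - 27*h^3 + 503*h^2 + 14*h - 5880
(5) = -54*d^4 - 90*d^3 - 30*d^2 - 20*d - 4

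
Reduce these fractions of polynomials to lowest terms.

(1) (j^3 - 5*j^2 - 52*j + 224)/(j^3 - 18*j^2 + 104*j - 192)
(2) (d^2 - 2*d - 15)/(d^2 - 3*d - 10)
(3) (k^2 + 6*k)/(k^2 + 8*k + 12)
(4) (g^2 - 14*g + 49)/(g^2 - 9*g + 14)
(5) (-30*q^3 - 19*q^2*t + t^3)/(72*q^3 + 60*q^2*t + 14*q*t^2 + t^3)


(1) = (j + 7)/(j - 6)
(2) = (d + 3)/(d + 2)
(3) = k/(k + 2)
(4) = (g - 7)/(g - 2)
(5) = (-15*q^2 - 2*q*t + t^2)/(36*q^2 + 12*q*t + t^2)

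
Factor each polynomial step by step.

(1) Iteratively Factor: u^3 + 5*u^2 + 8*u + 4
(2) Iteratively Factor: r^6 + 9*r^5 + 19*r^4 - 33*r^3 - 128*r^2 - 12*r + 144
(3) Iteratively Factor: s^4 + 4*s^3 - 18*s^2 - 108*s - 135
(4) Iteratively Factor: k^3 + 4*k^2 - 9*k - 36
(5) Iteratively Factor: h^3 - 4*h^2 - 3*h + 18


(1) = (u + 2)*(u^2 + 3*u + 2) = (u + 2)^2*(u + 1)
(2) = (r + 3)*(r^5 + 6*r^4 + r^3 - 36*r^2 - 20*r + 48) = (r + 3)*(r + 4)*(r^4 + 2*r^3 - 7*r^2 - 8*r + 12) = (r + 2)*(r + 3)*(r + 4)*(r^3 - 7*r + 6) = (r + 2)*(r + 3)^2*(r + 4)*(r^2 - 3*r + 2) = (r - 1)*(r + 2)*(r + 3)^2*(r + 4)*(r - 2)
(3) = (s + 3)*(s^3 + s^2 - 21*s - 45) = (s + 3)^2*(s^2 - 2*s - 15) = (s - 5)*(s + 3)^2*(s + 3)
(4) = (k + 3)*(k^2 + k - 12) = (k + 3)*(k + 4)*(k - 3)
(5) = (h - 3)*(h^2 - h - 6) = (h - 3)*(h + 2)*(h - 3)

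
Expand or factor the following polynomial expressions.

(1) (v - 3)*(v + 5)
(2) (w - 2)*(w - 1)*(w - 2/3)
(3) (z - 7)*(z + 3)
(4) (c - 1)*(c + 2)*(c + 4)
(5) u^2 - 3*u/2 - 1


(1) = v^2 + 2*v - 15
(2) = w^3 - 11*w^2/3 + 4*w - 4/3
(3) = z^2 - 4*z - 21
(4) = c^3 + 5*c^2 + 2*c - 8
(5) = (u - 2)*(u + 1/2)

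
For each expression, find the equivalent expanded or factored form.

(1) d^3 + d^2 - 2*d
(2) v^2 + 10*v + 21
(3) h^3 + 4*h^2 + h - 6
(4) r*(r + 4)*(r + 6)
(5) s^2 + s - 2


(1) = d*(d - 1)*(d + 2)
(2) = (v + 3)*(v + 7)
(3) = (h - 1)*(h + 2)*(h + 3)
(4) = r^3 + 10*r^2 + 24*r
(5) = (s - 1)*(s + 2)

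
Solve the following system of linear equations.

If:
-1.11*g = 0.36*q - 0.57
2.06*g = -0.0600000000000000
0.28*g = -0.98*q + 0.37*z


Then:
g = -0.03
q = 1.67
z = 4.41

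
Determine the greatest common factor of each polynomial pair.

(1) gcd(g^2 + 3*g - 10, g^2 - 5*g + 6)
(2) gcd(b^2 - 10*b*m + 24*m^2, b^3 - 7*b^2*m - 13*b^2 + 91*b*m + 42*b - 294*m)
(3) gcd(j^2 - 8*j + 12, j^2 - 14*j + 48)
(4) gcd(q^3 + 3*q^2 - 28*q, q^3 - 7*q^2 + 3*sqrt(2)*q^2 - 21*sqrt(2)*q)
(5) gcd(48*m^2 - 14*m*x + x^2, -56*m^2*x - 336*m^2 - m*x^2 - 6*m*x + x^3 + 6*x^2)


(1) = gcd((g - 2)*(g + 5), (g - 3)*(g - 2)) = g - 2
(2) = gcd((b - 6*m)*(b - 4*m), (b - 7)*(b - 6)*(b - 7*m)) = 1
(3) = j - 6
(4) = q
(5) = gcd((-8*m + x)*(-6*m + x), (-8*m + x)*(7*m + x)*(x + 6)) = -8*m + x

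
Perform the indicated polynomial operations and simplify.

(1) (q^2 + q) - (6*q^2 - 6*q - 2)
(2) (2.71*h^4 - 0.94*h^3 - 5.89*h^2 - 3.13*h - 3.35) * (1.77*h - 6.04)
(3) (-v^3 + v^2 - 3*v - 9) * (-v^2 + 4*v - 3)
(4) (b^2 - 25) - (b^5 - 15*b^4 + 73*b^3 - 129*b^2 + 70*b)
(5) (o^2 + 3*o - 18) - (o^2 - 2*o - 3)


(1) = -5*q^2 + 7*q + 2
(2) = 4.7967*h^5 - 18.0322*h^4 - 4.7477*h^3 + 30.0355*h^2 + 12.9757*h + 20.234
(3) = v^5 - 5*v^4 + 10*v^3 - 6*v^2 - 27*v + 27
(4) = -b^5 + 15*b^4 - 73*b^3 + 130*b^2 - 70*b - 25
(5) = 5*o - 15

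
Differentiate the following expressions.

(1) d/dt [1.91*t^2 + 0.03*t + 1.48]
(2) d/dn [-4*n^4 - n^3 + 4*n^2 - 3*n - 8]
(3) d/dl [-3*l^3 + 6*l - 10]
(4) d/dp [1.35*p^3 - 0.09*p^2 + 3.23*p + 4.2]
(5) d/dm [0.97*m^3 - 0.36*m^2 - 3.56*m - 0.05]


(1) = 3.82*t + 0.03
(2) = -16*n^3 - 3*n^2 + 8*n - 3
(3) = 6 - 9*l^2
(4) = 4.05*p^2 - 0.18*p + 3.23
(5) = 2.91*m^2 - 0.72*m - 3.56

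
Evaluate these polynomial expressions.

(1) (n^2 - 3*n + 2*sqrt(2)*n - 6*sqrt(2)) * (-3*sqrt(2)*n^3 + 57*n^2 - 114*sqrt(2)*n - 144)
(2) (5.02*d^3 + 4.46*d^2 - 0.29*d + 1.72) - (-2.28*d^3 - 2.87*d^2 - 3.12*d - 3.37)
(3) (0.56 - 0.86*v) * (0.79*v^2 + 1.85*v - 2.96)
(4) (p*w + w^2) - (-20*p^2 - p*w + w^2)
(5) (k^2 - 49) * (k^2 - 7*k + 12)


(1) = -3*sqrt(2)*n^5 + 9*sqrt(2)*n^4 + 45*n^4 - 135*n^3 - 600*n^2 - 288*sqrt(2)*n + 1800*n + 864*sqrt(2)
(2) = 7.3*d^3 + 7.33*d^2 + 2.83*d + 5.09
(3) = -0.6794*v^3 - 1.1486*v^2 + 3.5816*v - 1.6576
(4) = 20*p^2 + 2*p*w
(5) = k^4 - 7*k^3 - 37*k^2 + 343*k - 588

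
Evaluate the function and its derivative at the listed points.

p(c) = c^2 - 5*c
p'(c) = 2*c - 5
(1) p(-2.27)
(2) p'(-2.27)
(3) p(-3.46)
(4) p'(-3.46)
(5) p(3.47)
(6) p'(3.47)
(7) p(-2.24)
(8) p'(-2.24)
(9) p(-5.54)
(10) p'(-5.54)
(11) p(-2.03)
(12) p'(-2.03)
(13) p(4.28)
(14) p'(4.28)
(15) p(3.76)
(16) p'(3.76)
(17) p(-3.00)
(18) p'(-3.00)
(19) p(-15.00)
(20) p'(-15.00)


(1) = 16.50
(2) = -9.54
(3) = 29.27
(4) = -11.92
(5) = -5.31
(6) = 1.94
(7) = 16.22
(8) = -9.48
(9) = 58.39
(10) = -16.08
(11) = 14.27
(12) = -9.06
(13) = -3.08
(14) = 3.56
(15) = -4.66
(16) = 2.52
(17) = 24.00
(18) = -11.00
(19) = 300.00
(20) = -35.00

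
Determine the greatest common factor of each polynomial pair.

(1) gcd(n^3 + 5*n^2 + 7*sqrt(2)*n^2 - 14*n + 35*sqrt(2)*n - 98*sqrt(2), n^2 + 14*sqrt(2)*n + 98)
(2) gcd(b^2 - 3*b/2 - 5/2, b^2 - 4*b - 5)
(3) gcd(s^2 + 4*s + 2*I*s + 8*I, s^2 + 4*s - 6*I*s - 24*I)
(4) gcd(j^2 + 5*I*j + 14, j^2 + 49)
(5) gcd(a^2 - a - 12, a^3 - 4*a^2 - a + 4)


(1) = n + 7*sqrt(2)
(2) = b + 1
(3) = gcd((s + 4)*(s + 2*I), (s + 4)*(s - 6*I)) = s + 4
(4) = j + 7*I
(5) = a - 4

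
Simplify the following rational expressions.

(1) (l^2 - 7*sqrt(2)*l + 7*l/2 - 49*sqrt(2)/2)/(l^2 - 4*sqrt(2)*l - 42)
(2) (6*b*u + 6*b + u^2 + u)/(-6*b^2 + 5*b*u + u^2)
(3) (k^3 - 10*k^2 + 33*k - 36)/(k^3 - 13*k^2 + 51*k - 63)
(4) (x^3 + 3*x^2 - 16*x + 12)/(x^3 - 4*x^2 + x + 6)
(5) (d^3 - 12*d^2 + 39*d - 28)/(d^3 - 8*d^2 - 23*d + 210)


(1) = (2*l + 7)/(2*l + 6*sqrt(2))
(2) = (u + 1)/(-b + u)
(3) = (k - 4)/(k - 7)
(4) = (x^2 + 5*x - 6)/(x^2 - 2*x - 3)
(5) = (d^2 - 5*d + 4)/(d^2 - d - 30)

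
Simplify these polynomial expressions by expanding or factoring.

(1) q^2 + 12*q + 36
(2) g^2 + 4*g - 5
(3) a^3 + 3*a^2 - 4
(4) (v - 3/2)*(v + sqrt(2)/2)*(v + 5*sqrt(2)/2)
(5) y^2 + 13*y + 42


(1) = (q + 6)^2
(2) = (g - 1)*(g + 5)
(3) = (a - 1)*(a + 2)^2
(4) = v^3 - 3*v^2/2 + 3*sqrt(2)*v^2 - 9*sqrt(2)*v/2 + 5*v/2 - 15/4
(5) = (y + 6)*(y + 7)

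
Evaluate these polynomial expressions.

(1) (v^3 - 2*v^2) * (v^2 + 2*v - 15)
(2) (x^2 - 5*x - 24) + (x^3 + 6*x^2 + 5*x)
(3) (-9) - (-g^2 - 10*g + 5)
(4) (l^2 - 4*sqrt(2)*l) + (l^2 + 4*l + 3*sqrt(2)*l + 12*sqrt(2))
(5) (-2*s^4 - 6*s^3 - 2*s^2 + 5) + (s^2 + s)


(1) = v^5 - 19*v^3 + 30*v^2
(2) = x^3 + 7*x^2 - 24
(3) = g^2 + 10*g - 14
(4) = 2*l^2 - sqrt(2)*l + 4*l + 12*sqrt(2)
(5) = -2*s^4 - 6*s^3 - s^2 + s + 5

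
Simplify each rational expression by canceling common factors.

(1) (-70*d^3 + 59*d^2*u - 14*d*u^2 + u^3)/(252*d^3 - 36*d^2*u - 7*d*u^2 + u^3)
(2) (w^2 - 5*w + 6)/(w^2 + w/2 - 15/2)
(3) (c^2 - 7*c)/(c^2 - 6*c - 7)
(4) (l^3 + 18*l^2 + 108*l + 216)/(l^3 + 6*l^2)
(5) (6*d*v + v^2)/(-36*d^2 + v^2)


(1) = (10*d^2 - 7*d*u + u^2)/(-36*d^2 + u^2)
(2) = (2*w^2 - 10*w + 12)/(2*w^2 + w - 15)
(3) = c/(c + 1)
(4) = (l^2 + 12*l + 36)/l^2
(5) = v/(-6*d + v)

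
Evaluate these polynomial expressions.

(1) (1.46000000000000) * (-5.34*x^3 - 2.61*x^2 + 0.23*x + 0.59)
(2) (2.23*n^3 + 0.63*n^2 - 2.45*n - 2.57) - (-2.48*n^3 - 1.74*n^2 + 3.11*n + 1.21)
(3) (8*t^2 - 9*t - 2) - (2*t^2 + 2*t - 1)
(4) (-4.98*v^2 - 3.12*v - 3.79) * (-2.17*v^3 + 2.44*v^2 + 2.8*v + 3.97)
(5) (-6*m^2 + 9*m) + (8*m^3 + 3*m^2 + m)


(1) = -7.7964*x^3 - 3.8106*x^2 + 0.3358*x + 0.8614
(2) = 4.71*n^3 + 2.37*n^2 - 5.56*n - 3.78
(3) = 6*t^2 - 11*t - 1
(4) = 10.8066*v^5 - 5.3808*v^4 - 13.3325*v^3 - 37.7542*v^2 - 22.9984*v - 15.0463
(5) = 8*m^3 - 3*m^2 + 10*m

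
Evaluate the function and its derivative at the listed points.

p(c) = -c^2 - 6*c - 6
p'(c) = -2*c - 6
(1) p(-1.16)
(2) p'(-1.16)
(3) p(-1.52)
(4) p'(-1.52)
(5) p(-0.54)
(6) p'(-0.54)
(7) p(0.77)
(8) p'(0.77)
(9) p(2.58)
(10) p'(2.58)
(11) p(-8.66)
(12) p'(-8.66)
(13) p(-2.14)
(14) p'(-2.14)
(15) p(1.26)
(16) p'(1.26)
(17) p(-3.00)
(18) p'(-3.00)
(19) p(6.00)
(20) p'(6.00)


(1) = -0.39
(2) = -3.68
(3) = 0.81
(4) = -2.96
(5) = -3.05
(6) = -4.92
(7) = -11.21
(8) = -7.54
(9) = -28.14
(10) = -11.16
(11) = -29.04
(12) = 11.32
(13) = 2.26
(14) = -1.72
(15) = -15.15
(16) = -8.52
(17) = 3.00
(18) = 0.00
(19) = -78.00
(20) = -18.00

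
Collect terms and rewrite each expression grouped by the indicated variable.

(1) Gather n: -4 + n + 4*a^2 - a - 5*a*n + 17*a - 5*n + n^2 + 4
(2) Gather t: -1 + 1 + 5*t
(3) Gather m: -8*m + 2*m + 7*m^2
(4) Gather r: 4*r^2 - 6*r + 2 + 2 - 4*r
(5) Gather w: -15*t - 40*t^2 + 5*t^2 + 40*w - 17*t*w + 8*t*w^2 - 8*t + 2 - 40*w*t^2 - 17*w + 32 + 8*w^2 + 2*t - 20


(1) = 4*a^2 + 16*a + n^2 + n*(-5*a - 4)
(2) = 5*t
(3) = 7*m^2 - 6*m
(4) = 4*r^2 - 10*r + 4
(5) = -35*t^2 - 21*t + w^2*(8*t + 8) + w*(-40*t^2 - 17*t + 23) + 14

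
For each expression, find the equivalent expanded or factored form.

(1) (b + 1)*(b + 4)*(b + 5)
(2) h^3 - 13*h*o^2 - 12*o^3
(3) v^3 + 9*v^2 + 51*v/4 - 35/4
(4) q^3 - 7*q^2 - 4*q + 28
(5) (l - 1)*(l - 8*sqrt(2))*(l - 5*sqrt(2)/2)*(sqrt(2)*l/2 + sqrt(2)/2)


(1) = b^3 + 10*b^2 + 29*b + 20
(2) = (h - 4*o)*(h + o)*(h + 3*o)
(3) = (v - 1/2)*(v + 5/2)*(v + 7)
(4) = (q - 7)*(q - 2)*(q + 2)
(5) = sqrt(2)*l^4/2 - 21*l^3/2 + 39*sqrt(2)*l^2/2 + 21*l/2 - 20*sqrt(2)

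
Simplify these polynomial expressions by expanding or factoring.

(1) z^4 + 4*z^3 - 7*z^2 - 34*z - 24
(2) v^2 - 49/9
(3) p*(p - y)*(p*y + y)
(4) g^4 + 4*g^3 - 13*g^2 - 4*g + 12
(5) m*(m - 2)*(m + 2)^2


(1) = (z - 3)*(z + 1)*(z + 2)*(z + 4)
(2) = (v - 7/3)*(v + 7/3)
(3) = p^3*y - p^2*y^2 + p^2*y - p*y^2
(4) = (g - 2)*(g - 1)*(g + 1)*(g + 6)
(5) = m^4 + 2*m^3 - 4*m^2 - 8*m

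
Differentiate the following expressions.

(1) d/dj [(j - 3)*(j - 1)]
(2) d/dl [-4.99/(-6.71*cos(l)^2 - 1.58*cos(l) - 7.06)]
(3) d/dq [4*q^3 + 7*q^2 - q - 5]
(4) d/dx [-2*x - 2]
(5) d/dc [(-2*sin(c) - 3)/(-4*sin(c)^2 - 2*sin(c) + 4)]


(1) = 2*j - 4
(2) = (66.9658*cos(l) + 7.8842)*sin(l)/(6.71*cos(l)^2 + 1.58*cos(l) + 7.06)^2
(3) = 12*q^2 + 14*q - 1
(4) = -2
(5) = (-12*sin(c) + 2*cos(2*c) - 9)*cos(c)/(2*(sin(c) - cos(2*c) - 1)^2)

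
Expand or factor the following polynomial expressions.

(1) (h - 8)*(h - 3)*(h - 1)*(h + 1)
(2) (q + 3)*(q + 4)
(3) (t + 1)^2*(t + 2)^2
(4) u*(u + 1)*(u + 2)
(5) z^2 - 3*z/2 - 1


(1) = h^4 - 11*h^3 + 23*h^2 + 11*h - 24
(2) = q^2 + 7*q + 12
(3) = t^4 + 6*t^3 + 13*t^2 + 12*t + 4
(4) = u^3 + 3*u^2 + 2*u
(5) = (z - 2)*(z + 1/2)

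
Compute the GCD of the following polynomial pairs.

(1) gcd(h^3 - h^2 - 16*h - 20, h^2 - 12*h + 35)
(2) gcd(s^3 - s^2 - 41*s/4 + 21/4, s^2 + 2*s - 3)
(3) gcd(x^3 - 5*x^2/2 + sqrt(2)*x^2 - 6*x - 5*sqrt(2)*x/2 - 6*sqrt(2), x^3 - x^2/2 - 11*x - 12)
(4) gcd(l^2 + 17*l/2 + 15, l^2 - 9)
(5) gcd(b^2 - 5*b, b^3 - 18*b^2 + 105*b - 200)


(1) = gcd((h - 5)*(h + 2)^2, (h - 7)*(h - 5)) = h - 5
(2) = s + 3
(3) = x^2 - 5*x/2 - 6
(4) = 1
(5) = gcd(b*(b - 5), (b - 8)*(b - 5)^2) = b - 5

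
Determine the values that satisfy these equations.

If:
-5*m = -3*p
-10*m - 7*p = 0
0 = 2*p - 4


Then:
No Solution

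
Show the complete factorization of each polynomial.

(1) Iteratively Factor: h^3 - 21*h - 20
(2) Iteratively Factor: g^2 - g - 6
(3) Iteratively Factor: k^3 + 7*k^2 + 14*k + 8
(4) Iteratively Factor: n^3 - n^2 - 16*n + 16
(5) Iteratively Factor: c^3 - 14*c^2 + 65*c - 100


(1) = (h - 5)*(h^2 + 5*h + 4) = (h - 5)*(h + 1)*(h + 4)
(2) = (g - 3)*(g + 2)
(3) = (k + 4)*(k^2 + 3*k + 2) = (k + 2)*(k + 4)*(k + 1)
(4) = (n - 1)*(n^2 - 16) = (n - 1)*(n + 4)*(n - 4)
(5) = (c - 5)*(c^2 - 9*c + 20) = (c - 5)^2*(c - 4)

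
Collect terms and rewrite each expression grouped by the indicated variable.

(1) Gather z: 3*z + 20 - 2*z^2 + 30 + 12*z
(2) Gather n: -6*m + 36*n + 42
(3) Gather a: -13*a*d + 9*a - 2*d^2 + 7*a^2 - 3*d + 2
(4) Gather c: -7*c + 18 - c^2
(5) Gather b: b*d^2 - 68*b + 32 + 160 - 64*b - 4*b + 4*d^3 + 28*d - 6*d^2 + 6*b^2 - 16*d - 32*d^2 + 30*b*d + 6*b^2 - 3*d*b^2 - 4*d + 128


(1) = -2*z^2 + 15*z + 50
(2) = -6*m + 36*n + 42
(3) = 7*a^2 + a*(9 - 13*d) - 2*d^2 - 3*d + 2
(4) = -c^2 - 7*c + 18
(5) = b^2*(12 - 3*d) + b*(d^2 + 30*d - 136) + 4*d^3 - 38*d^2 + 8*d + 320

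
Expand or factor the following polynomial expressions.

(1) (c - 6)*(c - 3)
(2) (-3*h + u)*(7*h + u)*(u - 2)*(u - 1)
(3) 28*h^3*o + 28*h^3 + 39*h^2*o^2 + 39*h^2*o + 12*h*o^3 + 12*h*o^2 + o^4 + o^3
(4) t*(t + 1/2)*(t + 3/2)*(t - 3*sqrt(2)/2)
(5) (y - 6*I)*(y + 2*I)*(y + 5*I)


(1) = c^2 - 9*c + 18
(2) = -21*h^2*u^2 + 63*h^2*u - 42*h^2 + 4*h*u^3 - 12*h*u^2 + 8*h*u + u^4 - 3*u^3 + 2*u^2
(3) = (h + o)*(4*h + o)*(7*h + o)*(o + 1)
(4) = t^4 - 3*sqrt(2)*t^3/2 + 2*t^3 - 3*sqrt(2)*t^2 + 3*t^2/4 - 9*sqrt(2)*t/8
(5) = y^3 + I*y^2 + 32*y + 60*I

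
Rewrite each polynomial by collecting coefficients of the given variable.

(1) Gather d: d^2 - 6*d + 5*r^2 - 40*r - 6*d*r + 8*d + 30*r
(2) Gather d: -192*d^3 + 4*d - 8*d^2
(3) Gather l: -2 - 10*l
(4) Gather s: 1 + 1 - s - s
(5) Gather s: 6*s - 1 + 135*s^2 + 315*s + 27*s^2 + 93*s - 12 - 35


(1) = d^2 + d*(2 - 6*r) + 5*r^2 - 10*r
(2) = -192*d^3 - 8*d^2 + 4*d
(3) = -10*l - 2
(4) = 2 - 2*s
(5) = 162*s^2 + 414*s - 48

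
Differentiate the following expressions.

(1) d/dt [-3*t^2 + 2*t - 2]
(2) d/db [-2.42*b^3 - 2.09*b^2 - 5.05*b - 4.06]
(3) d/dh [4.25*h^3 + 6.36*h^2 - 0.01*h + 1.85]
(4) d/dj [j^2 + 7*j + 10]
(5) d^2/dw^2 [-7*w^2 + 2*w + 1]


(1) = 2 - 6*t
(2) = -7.26*b^2 - 4.18*b - 5.05
(3) = 12.75*h^2 + 12.72*h - 0.01
(4) = 2*j + 7
(5) = -14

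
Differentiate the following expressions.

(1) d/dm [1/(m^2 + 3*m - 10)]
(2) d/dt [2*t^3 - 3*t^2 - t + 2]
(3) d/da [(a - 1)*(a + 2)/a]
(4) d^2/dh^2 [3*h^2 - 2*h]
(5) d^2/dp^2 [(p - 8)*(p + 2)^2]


(1) = (-2*m - 3)/(m^2 + 3*m - 10)^2
(2) = 6*t^2 - 6*t - 1
(3) = 1 + 2/a^2
(4) = 6
(5) = 6*p - 8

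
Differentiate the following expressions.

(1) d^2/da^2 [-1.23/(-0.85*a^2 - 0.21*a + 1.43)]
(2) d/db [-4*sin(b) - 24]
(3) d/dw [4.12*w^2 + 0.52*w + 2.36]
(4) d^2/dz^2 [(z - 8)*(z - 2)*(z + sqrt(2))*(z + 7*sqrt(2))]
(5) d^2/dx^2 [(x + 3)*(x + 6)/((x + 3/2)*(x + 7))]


(1) = (-1.77735*a^2 - 0.43911*a + 1.23*(1.7*a + 0.21)*(3.4*a + 0.42) + 2.99013)/(0.85*a^2 + 0.21*a - 1.43)^3
(2) = -4*cos(b)
(3) = 8.24*w + 0.52
(4) = 12*z^2 - 60*z + 48*sqrt(2)*z - 160*sqrt(2) + 60
(5) = 8*(x^3 + 45*x^2 + 351*x + 837)/(8*x^6 + 204*x^5 + 1986*x^4 + 9197*x^3 + 20853*x^2 + 22491*x + 9261)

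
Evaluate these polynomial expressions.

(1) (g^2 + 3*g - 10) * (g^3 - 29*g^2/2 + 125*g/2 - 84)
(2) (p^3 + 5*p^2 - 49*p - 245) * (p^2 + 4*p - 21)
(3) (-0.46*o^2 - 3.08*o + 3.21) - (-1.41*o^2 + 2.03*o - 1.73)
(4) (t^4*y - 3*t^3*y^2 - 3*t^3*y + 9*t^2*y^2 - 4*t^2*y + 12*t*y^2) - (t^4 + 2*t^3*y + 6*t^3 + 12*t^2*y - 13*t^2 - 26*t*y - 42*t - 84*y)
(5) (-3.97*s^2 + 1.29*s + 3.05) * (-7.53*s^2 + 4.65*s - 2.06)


(1) = g^5 - 23*g^4/2 + 9*g^3 + 497*g^2/2 - 877*g + 840
(2) = p^5 + 9*p^4 - 50*p^3 - 546*p^2 + 49*p + 5145
(3) = 0.95*o^2 - 5.11*o + 4.94
(4) = t^4*y - t^4 - 3*t^3*y^2 - 5*t^3*y - 6*t^3 + 9*t^2*y^2 - 16*t^2*y + 13*t^2 + 12*t*y^2 + 26*t*y + 42*t + 84*y
(5) = 29.8941*s^4 - 28.1742*s^3 - 8.7898*s^2 + 11.5251*s - 6.283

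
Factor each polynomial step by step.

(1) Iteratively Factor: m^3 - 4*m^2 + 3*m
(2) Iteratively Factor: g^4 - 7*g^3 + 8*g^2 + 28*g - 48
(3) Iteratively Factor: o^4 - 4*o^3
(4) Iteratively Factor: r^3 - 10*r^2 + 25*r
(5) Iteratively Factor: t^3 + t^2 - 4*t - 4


(1) = (m)*(m^2 - 4*m + 3) = m*(m - 1)*(m - 3)
(2) = (g + 2)*(g^3 - 9*g^2 + 26*g - 24) = (g - 3)*(g + 2)*(g^2 - 6*g + 8) = (g - 3)*(g - 2)*(g + 2)*(g - 4)
(3) = (o)*(o^3 - 4*o^2) = o^2*(o^2 - 4*o) = o^3*(o - 4)
(4) = (r)*(r^2 - 10*r + 25) = r*(r - 5)*(r - 5)
(5) = (t + 1)*(t^2 - 4) = (t - 2)*(t + 1)*(t + 2)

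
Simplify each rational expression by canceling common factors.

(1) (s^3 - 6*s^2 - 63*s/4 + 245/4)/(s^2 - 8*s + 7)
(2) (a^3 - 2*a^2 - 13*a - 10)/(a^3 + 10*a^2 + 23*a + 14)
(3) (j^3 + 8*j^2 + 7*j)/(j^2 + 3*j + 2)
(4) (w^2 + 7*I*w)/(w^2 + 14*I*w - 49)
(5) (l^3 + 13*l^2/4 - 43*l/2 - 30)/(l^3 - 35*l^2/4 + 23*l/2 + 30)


(1) = (4*s^2 + 4*s - 35)/(4*s - 4)
(2) = (a - 5)/(a + 7)
(3) = (j^2 + 7*j)/(j + 2)
(4) = w/(w + 7*I)
(5) = (l + 6)/(l - 6)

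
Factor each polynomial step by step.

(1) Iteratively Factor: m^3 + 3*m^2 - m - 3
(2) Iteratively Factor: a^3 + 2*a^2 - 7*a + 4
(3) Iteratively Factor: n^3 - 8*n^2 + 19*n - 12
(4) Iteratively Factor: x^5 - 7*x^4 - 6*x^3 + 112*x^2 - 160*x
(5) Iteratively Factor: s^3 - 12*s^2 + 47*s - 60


(1) = (m + 1)*(m^2 + 2*m - 3) = (m + 1)*(m + 3)*(m - 1)
(2) = (a - 1)*(a^2 + 3*a - 4) = (a - 1)^2*(a + 4)
(3) = (n - 1)*(n^2 - 7*n + 12) = (n - 4)*(n - 1)*(n - 3)
(4) = (x)*(x^4 - 7*x^3 - 6*x^2 + 112*x - 160) = x*(x - 4)*(x^3 - 3*x^2 - 18*x + 40) = x*(x - 4)*(x - 2)*(x^2 - x - 20) = x*(x - 4)*(x - 2)*(x + 4)*(x - 5)
(5) = (s - 5)*(s^2 - 7*s + 12) = (s - 5)*(s - 4)*(s - 3)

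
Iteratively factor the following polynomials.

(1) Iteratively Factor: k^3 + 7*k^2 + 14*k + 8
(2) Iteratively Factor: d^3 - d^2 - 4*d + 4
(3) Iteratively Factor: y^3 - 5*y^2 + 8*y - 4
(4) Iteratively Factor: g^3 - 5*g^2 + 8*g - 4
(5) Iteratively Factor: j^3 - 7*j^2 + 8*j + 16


(1) = (k + 4)*(k^2 + 3*k + 2) = (k + 2)*(k + 4)*(k + 1)
(2) = (d - 1)*(d^2 - 4) = (d - 2)*(d - 1)*(d + 2)
(3) = (y - 2)*(y^2 - 3*y + 2) = (y - 2)^2*(y - 1)
(4) = (g - 2)*(g^2 - 3*g + 2) = (g - 2)^2*(g - 1)
(5) = (j - 4)*(j^2 - 3*j - 4) = (j - 4)*(j + 1)*(j - 4)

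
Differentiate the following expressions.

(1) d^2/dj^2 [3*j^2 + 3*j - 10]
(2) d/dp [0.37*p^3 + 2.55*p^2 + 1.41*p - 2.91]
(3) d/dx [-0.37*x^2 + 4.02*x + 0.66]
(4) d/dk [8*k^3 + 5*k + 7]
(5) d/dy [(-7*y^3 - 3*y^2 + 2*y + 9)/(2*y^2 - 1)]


(1) = 6
(2) = 1.11*p^2 + 5.1*p + 1.41
(3) = 4.02 - 0.74*x
(4) = 24*k^2 + 5
(5) = (-14*y^4 + 17*y^2 - 30*y - 2)/(4*y^4 - 4*y^2 + 1)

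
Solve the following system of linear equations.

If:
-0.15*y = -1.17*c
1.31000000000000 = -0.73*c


Then:
c = -1.79
y = -14.00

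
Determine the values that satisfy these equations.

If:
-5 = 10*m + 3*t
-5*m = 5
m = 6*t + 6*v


Then:
m = -1
t = 5/3
v = -11/6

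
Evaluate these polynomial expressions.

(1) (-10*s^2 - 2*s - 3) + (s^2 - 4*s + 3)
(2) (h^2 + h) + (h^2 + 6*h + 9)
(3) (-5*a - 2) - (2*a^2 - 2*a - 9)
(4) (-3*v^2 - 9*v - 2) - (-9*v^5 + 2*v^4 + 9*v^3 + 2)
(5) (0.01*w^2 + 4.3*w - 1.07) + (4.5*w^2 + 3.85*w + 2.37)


(1) = -9*s^2 - 6*s
(2) = 2*h^2 + 7*h + 9
(3) = -2*a^2 - 3*a + 7
(4) = 9*v^5 - 2*v^4 - 9*v^3 - 3*v^2 - 9*v - 4
(5) = 4.51*w^2 + 8.15*w + 1.3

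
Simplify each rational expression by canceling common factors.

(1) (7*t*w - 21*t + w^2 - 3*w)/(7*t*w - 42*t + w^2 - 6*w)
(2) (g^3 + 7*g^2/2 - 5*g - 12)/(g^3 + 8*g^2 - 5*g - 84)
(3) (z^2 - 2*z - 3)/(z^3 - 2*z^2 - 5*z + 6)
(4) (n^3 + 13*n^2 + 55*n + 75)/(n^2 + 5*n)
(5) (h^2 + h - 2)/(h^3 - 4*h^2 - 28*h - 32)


(1) = (w - 3)/(w - 6)
(2) = (2*g^2 - g - 6)/(2*g^2 + 8*g - 42)
(3) = (z + 1)/(z^2 + z - 2)
(4) = (n^2 + 8*n + 15)/n
(5) = (h - 1)/(h^2 - 6*h - 16)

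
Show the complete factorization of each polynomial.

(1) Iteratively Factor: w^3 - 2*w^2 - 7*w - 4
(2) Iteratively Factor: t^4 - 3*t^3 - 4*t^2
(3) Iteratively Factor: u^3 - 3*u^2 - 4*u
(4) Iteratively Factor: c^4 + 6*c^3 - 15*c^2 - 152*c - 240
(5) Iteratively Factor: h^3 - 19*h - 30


(1) = (w - 4)*(w^2 + 2*w + 1) = (w - 4)*(w + 1)*(w + 1)
(2) = (t - 4)*(t^3 + t^2) = t*(t - 4)*(t^2 + t) = t^2*(t - 4)*(t + 1)
(3) = (u - 4)*(u^2 + u) = (u - 4)*(u + 1)*(u)
(4) = (c + 4)*(c^3 + 2*c^2 - 23*c - 60) = (c - 5)*(c + 4)*(c^2 + 7*c + 12) = (c - 5)*(c + 3)*(c + 4)*(c + 4)
(5) = (h + 2)*(h^2 - 2*h - 15) = (h - 5)*(h + 2)*(h + 3)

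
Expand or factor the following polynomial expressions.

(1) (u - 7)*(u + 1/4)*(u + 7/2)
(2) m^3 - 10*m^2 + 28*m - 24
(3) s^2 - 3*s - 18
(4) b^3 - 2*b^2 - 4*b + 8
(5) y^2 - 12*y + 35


(1) = u^3 - 13*u^2/4 - 203*u/8 - 49/8
(2) = (m - 6)*(m - 2)^2
(3) = (s - 6)*(s + 3)
(4) = (b - 2)^2*(b + 2)
(5) = (y - 7)*(y - 5)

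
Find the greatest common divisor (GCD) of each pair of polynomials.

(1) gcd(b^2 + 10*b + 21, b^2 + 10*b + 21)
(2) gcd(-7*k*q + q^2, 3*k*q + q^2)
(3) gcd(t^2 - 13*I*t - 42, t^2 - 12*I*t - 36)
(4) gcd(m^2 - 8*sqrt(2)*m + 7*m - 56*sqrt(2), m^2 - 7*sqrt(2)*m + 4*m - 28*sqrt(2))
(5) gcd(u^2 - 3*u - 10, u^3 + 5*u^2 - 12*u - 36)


(1) = b^2 + 10*b + 21
(2) = q
(3) = gcd((t - 7*I)*(t - 6*I), (t - 6*I)^2) = t - 6*I
(4) = 1
(5) = gcd((u - 5)*(u + 2), (u - 3)*(u + 2)*(u + 6)) = u + 2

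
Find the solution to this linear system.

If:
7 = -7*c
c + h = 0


Then:
c = -1
h = 1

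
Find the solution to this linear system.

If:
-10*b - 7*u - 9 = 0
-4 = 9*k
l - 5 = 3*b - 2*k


Then:
b = -7*u/10 - 9/10
k = -4/9
l = 287/90 - 21*u/10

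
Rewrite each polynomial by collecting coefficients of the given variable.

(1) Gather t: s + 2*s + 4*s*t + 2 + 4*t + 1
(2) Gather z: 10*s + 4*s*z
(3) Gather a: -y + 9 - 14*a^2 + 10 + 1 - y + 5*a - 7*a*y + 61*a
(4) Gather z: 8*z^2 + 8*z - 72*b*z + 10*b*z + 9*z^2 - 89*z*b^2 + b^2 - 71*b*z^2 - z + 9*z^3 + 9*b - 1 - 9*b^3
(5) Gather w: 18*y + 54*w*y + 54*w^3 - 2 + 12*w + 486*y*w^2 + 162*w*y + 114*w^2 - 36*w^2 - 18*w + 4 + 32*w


(1) = 3*s + t*(4*s + 4) + 3
(2) = 4*s*z + 10*s
(3) = -14*a^2 + a*(66 - 7*y) - 2*y + 20
(4) = -9*b^3 + b^2 + 9*b + 9*z^3 + z^2*(17 - 71*b) + z*(-89*b^2 - 62*b + 7) - 1
(5) = 54*w^3 + w^2*(486*y + 78) + w*(216*y + 26) + 18*y + 2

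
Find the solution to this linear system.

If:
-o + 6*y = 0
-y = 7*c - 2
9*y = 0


Then:
c = 2/7
o = 0
y = 0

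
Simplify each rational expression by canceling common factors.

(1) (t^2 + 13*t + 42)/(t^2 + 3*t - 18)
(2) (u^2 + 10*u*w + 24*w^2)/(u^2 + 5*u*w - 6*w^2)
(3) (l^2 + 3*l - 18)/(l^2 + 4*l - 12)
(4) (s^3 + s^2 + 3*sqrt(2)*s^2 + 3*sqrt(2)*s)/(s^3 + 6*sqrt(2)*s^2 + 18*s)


(1) = (t + 7)/(t - 3)
(2) = (u + 4*w)/(u - w)
(3) = (l - 3)/(l - 2)
(4) = (s + 1)/(s + 3*sqrt(2))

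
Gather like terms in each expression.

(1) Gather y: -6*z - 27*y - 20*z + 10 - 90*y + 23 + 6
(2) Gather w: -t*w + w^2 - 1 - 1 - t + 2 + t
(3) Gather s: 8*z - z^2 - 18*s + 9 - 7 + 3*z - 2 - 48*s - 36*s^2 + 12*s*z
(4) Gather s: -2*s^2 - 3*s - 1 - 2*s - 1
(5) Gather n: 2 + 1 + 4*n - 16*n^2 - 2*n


(1) = -117*y - 26*z + 39
(2) = -t*w + w^2
(3) = -36*s^2 + s*(12*z - 66) - z^2 + 11*z
(4) = -2*s^2 - 5*s - 2
(5) = -16*n^2 + 2*n + 3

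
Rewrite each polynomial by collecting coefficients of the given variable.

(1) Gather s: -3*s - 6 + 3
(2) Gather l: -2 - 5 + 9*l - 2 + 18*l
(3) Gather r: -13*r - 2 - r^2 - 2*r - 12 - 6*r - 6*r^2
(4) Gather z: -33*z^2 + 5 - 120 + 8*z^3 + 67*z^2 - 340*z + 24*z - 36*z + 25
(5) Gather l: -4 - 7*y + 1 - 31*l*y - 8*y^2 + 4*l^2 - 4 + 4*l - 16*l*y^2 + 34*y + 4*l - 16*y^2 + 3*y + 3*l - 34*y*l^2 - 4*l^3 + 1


(1) = -3*s - 3
(2) = 27*l - 9
(3) = -7*r^2 - 21*r - 14
(4) = 8*z^3 + 34*z^2 - 352*z - 90
(5) = -4*l^3 + l^2*(4 - 34*y) + l*(-16*y^2 - 31*y + 11) - 24*y^2 + 30*y - 6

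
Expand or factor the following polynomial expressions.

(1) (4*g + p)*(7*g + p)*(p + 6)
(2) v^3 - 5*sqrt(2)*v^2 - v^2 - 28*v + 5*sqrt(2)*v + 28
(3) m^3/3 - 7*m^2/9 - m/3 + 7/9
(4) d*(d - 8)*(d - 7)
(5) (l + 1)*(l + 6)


(1) = 28*g^2*p + 168*g^2 + 11*g*p^2 + 66*g*p + p^3 + 6*p^2
(2) = (v - 1)*(v - 7*sqrt(2))*(v + 2*sqrt(2))
(3) = (m/3 + 1/3)*(m - 7/3)*(m - 1)
(4) = d^3 - 15*d^2 + 56*d
(5) = l^2 + 7*l + 6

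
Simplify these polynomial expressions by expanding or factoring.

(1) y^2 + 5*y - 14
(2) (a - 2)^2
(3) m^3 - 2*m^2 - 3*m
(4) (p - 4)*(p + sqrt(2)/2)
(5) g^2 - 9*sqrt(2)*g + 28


(1) = (y - 2)*(y + 7)
(2) = a^2 - 4*a + 4
(3) = m*(m - 3)*(m + 1)
(4) = p^2 - 4*p + sqrt(2)*p/2 - 2*sqrt(2)
(5) = (g - 7*sqrt(2))*(g - 2*sqrt(2))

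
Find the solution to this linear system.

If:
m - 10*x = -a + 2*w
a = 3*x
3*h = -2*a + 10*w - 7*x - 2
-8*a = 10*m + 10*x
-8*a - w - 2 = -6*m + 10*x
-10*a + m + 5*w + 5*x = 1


Then:
No Solution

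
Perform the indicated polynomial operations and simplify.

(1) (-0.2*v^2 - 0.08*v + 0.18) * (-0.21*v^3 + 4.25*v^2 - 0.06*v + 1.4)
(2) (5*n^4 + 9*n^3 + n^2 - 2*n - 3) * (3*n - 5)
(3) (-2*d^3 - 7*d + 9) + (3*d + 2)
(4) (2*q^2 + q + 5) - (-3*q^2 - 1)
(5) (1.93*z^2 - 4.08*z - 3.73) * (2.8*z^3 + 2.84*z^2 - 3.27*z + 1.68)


(1) = 0.042*v^5 - 0.8332*v^4 - 0.3658*v^3 + 0.4898*v^2 - 0.1228*v + 0.252
(2) = 15*n^5 + 2*n^4 - 42*n^3 - 11*n^2 + n + 15
(3) = -2*d^3 - 4*d + 11
(4) = 5*q^2 + q + 6
(5) = 5.404*z^5 - 5.9428*z^4 - 28.3423*z^3 + 5.9908*z^2 + 5.3427*z - 6.2664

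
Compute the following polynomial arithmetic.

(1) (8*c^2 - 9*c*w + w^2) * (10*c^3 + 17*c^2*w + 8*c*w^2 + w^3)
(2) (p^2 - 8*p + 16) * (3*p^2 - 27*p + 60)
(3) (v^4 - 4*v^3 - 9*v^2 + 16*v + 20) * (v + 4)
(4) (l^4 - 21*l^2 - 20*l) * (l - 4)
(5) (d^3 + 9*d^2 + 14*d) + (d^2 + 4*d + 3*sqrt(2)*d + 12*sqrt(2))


(1) = 80*c^5 + 46*c^4*w - 79*c^3*w^2 - 47*c^2*w^3 - c*w^4 + w^5
(2) = 3*p^4 - 51*p^3 + 324*p^2 - 912*p + 960
(3) = v^5 - 25*v^3 - 20*v^2 + 84*v + 80
(4) = l^5 - 4*l^4 - 21*l^3 + 64*l^2 + 80*l
(5) = d^3 + 10*d^2 + 3*sqrt(2)*d + 18*d + 12*sqrt(2)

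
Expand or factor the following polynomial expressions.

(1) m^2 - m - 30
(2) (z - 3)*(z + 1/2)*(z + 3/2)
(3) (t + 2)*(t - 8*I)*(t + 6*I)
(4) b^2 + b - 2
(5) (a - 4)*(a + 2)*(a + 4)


(1) = (m - 6)*(m + 5)
(2) = z^3 - z^2 - 21*z/4 - 9/4
(3) = t^3 + 2*t^2 - 2*I*t^2 + 48*t - 4*I*t + 96
(4) = (b - 1)*(b + 2)
(5) = a^3 + 2*a^2 - 16*a - 32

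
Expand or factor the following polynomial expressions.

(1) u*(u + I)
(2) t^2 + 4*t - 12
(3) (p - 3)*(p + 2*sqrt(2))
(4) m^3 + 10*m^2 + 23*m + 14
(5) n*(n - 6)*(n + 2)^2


(1) = u^2 + I*u
(2) = (t - 2)*(t + 6)
(3) = p^2 - 3*p + 2*sqrt(2)*p - 6*sqrt(2)
(4) = (m + 1)*(m + 2)*(m + 7)
(5) = n^4 - 2*n^3 - 20*n^2 - 24*n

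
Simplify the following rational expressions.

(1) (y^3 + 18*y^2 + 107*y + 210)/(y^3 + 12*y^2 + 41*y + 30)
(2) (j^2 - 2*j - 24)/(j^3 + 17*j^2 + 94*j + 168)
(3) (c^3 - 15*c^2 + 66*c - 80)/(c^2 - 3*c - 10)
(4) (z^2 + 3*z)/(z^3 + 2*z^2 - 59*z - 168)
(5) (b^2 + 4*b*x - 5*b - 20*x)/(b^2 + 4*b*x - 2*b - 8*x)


(1) = (y + 7)/(y + 1)
(2) = (j - 6)/(j^2 + 13*j + 42)
(3) = (c^2 - 10*c + 16)/(c + 2)
(4) = z/(z^2 - z - 56)
(5) = (b - 5)/(b - 2)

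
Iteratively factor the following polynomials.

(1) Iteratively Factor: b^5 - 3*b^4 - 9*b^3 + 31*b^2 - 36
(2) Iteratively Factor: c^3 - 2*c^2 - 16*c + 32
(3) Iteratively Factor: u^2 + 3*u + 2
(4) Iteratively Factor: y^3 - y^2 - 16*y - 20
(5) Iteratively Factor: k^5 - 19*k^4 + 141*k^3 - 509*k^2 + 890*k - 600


(1) = (b + 3)*(b^4 - 6*b^3 + 9*b^2 + 4*b - 12) = (b + 1)*(b + 3)*(b^3 - 7*b^2 + 16*b - 12) = (b - 2)*(b + 1)*(b + 3)*(b^2 - 5*b + 6) = (b - 2)^2*(b + 1)*(b + 3)*(b - 3)
(2) = (c - 2)*(c^2 - 16) = (c - 2)*(c + 4)*(c - 4)
(3) = (u + 1)*(u + 2)
(4) = (y - 5)*(y^2 + 4*y + 4) = (y - 5)*(y + 2)*(y + 2)
(5) = (k - 5)*(k^4 - 14*k^3 + 71*k^2 - 154*k + 120) = (k - 5)*(k - 2)*(k^3 - 12*k^2 + 47*k - 60) = (k - 5)*(k - 4)*(k - 2)*(k^2 - 8*k + 15) = (k - 5)*(k - 4)*(k - 3)*(k - 2)*(k - 5)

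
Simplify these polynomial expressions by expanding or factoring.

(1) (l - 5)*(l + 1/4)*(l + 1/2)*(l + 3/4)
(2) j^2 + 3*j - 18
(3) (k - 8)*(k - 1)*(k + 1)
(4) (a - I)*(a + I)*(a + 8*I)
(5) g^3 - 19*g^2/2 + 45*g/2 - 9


(1) = l^4 - 7*l^3/2 - 109*l^2/16 - 107*l/32 - 15/32
(2) = (j - 3)*(j + 6)
(3) = k^3 - 8*k^2 - k + 8
(4) = a^3 + 8*I*a^2 + a + 8*I
(5) = (g - 6)*(g - 3)*(g - 1/2)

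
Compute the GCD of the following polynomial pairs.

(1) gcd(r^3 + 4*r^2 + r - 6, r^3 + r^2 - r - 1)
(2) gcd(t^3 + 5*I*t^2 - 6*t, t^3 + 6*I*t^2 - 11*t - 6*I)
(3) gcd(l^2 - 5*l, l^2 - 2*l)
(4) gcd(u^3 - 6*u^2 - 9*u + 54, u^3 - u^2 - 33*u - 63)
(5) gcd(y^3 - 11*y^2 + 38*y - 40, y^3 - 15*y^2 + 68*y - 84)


(1) = r - 1
(2) = t^2 + 5*I*t - 6
(3) = l
(4) = u + 3
(5) = gcd((y - 5)*(y - 4)*(y - 2), (y - 7)*(y - 6)*(y - 2)) = y - 2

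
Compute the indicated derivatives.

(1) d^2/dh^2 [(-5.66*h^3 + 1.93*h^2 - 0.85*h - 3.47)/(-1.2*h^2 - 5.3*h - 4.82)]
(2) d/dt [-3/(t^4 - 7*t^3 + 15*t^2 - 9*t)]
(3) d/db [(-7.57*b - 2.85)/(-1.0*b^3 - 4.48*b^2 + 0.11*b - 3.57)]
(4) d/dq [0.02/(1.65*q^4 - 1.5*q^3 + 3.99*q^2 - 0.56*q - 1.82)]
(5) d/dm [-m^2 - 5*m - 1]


(1) = (279.50152*h^3 + 964.50168*h^2 + 891.889104*h + 21.698376)/(1.728*h^6 + 22.896*h^5 + 121.9464*h^4 + 332.8082*h^3 + 489.81804*h^2 + 369.39516*h + 111.980168)
(2) = 3*(4*t^3 - 21*t^2 + 30*t - 9)/(t^2*(t^3 - 7*t^2 + 15*t - 9)^2)
(3) = (-15.14*b^3 - 42.4636*b^2 - 25.536*b + 27.3384)/(1.0*b^6 + 8.96*b^5 + 19.8504*b^4 + 6.1544*b^3 + 31.9993*b^2 - 0.7854*b + 12.7449)
(4) = (-0.132*q^3 + 0.09*q^2 - 0.1596*q + 0.0112)/(-1.65*q^4 + 1.5*q^3 - 3.99*q^2 + 0.56*q + 1.82)^2
(5) = -2*m - 5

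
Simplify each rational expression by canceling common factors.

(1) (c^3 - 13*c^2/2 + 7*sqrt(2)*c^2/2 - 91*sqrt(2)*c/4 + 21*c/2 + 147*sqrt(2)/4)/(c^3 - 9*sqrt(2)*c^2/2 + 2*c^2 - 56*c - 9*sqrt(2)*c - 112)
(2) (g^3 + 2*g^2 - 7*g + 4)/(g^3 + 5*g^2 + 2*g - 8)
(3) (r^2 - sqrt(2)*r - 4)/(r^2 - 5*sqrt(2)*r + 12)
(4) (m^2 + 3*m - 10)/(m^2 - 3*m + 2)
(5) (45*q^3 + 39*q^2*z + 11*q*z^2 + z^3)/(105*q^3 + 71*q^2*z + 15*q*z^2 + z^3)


(1) = (8*c^2 - 52*c + 84)/(8*c^2 + c*(16 - 64*sqrt(2)) - 128*sqrt(2))
(2) = (g - 1)/(g + 2)
(3) = (r + sqrt(2))/(r - 3*sqrt(2))
(4) = (m + 5)/(m - 1)
(5) = (3*q + z)/(7*q + z)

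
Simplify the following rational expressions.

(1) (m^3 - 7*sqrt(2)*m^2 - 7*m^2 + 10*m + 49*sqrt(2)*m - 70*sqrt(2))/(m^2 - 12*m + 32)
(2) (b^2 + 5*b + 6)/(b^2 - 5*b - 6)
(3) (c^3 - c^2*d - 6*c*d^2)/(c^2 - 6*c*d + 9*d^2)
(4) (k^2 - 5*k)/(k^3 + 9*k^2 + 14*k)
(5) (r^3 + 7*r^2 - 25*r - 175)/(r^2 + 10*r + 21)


(1) = (m^3 + m^2*(-7*sqrt(2) - 7) + m*(10 + 49*sqrt(2)) - 70*sqrt(2))/(m^2 - 12*m + 32)
(2) = (b^2 + 5*b + 6)/(b^2 - 5*b - 6)
(3) = (c^2 + 2*c*d)/(c - 3*d)
(4) = (k - 5)/(k^2 + 9*k + 14)
(5) = (r^2 - 25)/(r + 3)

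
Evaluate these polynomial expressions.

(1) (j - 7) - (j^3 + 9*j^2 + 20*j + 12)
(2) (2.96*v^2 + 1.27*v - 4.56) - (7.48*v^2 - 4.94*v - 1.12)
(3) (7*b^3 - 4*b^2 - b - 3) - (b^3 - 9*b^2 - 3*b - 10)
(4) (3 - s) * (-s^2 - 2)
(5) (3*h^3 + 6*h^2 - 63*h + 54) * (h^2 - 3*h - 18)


(1) = -j^3 - 9*j^2 - 19*j - 19
(2) = -4.52*v^2 + 6.21*v - 3.44
(3) = 6*b^3 + 5*b^2 + 2*b + 7
(4) = s^3 - 3*s^2 + 2*s - 6
(5) = 3*h^5 - 3*h^4 - 135*h^3 + 135*h^2 + 972*h - 972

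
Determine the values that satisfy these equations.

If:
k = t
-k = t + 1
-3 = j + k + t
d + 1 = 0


Then:
d = -1
j = -2
k = -1/2
t = -1/2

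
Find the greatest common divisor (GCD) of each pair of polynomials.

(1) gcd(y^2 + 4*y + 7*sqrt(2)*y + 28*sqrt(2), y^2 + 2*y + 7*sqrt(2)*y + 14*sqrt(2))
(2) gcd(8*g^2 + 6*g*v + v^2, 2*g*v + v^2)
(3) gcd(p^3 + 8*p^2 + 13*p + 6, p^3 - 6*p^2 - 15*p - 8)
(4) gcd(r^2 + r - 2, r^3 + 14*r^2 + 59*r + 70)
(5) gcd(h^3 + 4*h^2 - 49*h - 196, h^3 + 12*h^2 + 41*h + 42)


(1) = gcd((y + 4)*(y + 7*sqrt(2)), (y + 2)*(y + 7*sqrt(2))) = y + 7*sqrt(2)
(2) = gcd((2*g + v)*(4*g + v), v*(2*g + v)) = 2*g + v
(3) = p^2 + 2*p + 1
(4) = gcd((r - 1)*(r + 2), (r + 2)*(r + 5)*(r + 7)) = r + 2
(5) = gcd((h - 7)*(h + 4)*(h + 7), (h + 2)*(h + 3)*(h + 7)) = h + 7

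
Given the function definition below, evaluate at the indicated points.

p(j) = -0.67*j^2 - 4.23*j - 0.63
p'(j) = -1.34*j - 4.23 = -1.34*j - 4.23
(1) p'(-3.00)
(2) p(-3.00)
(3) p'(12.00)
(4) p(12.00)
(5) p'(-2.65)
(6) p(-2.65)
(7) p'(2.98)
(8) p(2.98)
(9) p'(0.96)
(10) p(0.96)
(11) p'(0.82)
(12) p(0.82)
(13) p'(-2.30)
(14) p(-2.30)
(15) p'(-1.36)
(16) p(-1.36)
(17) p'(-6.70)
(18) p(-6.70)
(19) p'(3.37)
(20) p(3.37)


(1) = -0.21
(2) = 6.03
(3) = -20.31
(4) = -147.87
(5) = -0.68
(6) = 5.87
(7) = -8.22
(8) = -19.19
(9) = -5.52
(10) = -5.31
(11) = -5.33
(12) = -4.55
(13) = -1.15
(14) = 5.55
(15) = -2.41
(16) = 3.88
(17) = 4.75
(18) = -2.37
(19) = -8.75
(20) = -22.49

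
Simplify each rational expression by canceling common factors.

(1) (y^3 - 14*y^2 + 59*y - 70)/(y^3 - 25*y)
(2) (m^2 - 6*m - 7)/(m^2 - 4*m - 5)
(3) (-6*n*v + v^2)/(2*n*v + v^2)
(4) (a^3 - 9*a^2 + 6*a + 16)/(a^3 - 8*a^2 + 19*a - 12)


(1) = (y^2 - 9*y + 14)/(y^2 + 5*y)
(2) = (m - 7)/(m - 5)
(3) = (-6*n + v)/(2*n + v)
(4) = (a^3 - 9*a^2 + 6*a + 16)/(a^3 - 8*a^2 + 19*a - 12)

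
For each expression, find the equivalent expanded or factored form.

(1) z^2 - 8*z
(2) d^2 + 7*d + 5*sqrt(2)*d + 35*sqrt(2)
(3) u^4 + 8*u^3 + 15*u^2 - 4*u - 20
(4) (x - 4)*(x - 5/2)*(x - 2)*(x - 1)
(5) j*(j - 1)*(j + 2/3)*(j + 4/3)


(1) = z*(z - 8)
(2) = (d + 7)*(d + 5*sqrt(2))
(3) = (u - 1)*(u + 2)^2*(u + 5)
(4) = x^4 - 19*x^3/2 + 63*x^2/2 - 43*x + 20
(5) = j^4 + j^3 - 10*j^2/9 - 8*j/9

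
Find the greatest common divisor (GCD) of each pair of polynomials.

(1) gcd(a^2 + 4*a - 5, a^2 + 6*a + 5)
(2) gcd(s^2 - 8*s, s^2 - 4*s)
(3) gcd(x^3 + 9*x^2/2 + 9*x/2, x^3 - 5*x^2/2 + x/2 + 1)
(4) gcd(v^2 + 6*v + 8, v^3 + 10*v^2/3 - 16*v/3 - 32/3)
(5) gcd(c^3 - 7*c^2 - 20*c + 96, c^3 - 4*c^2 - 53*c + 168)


(1) = a + 5
(2) = gcd(s*(s - 8), s*(s - 4)) = s
(3) = gcd(x*(x + 3/2)*(x + 3), (x - 2)*(x - 1)*(x + 1/2)) = 1
(4) = gcd((v + 2)*(v + 4), (v - 2)*(v + 4/3)*(v + 4)) = v + 4
(5) = c^2 - 11*c + 24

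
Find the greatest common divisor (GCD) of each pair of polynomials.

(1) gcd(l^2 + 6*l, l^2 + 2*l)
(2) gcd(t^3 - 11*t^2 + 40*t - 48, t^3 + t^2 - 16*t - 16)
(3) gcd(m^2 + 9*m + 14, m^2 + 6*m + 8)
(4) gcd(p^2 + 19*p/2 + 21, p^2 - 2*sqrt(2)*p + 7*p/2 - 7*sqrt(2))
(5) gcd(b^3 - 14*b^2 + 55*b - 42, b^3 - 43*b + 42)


(1) = l
(2) = t - 4
(3) = gcd((m + 2)*(m + 7), (m + 2)*(m + 4)) = m + 2
(4) = gcd((p + 7/2)*(p + 6), (p + 7/2)*(p - 2*sqrt(2))) = p + 7/2
(5) = gcd((b - 7)*(b - 6)*(b - 1), (b - 6)*(b - 1)*(b + 7)) = b^2 - 7*b + 6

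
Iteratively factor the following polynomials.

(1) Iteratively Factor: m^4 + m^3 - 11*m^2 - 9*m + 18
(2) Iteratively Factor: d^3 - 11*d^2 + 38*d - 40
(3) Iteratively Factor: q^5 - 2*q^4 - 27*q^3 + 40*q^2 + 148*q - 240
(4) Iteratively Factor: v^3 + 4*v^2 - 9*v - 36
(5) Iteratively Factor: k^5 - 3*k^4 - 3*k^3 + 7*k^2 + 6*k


(1) = (m + 2)*(m^3 - m^2 - 9*m + 9) = (m - 1)*(m + 2)*(m^2 - 9) = (m - 3)*(m - 1)*(m + 2)*(m + 3)
(2) = (d - 4)*(d^2 - 7*d + 10) = (d - 4)*(d - 2)*(d - 5)
(3) = (q - 2)*(q^4 - 27*q^2 - 14*q + 120) = (q - 5)*(q - 2)*(q^3 + 5*q^2 - 2*q - 24) = (q - 5)*(q - 2)*(q + 3)*(q^2 + 2*q - 8) = (q - 5)*(q - 2)^2*(q + 3)*(q + 4)
(4) = (v + 3)*(v^2 + v - 12) = (v + 3)*(v + 4)*(v - 3)
(5) = (k - 3)*(k^4 - 3*k^2 - 2*k) = (k - 3)*(k + 1)*(k^3 - k^2 - 2*k) = k*(k - 3)*(k + 1)*(k^2 - k - 2) = k*(k - 3)*(k + 1)^2*(k - 2)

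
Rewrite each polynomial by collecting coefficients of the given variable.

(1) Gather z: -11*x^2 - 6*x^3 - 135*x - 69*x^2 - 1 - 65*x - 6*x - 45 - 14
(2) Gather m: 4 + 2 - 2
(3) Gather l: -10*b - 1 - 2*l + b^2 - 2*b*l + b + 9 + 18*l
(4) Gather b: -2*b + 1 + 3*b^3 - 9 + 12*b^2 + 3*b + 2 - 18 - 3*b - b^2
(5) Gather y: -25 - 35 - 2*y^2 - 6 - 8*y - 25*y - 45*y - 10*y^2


(1) = -6*x^3 - 80*x^2 - 206*x - 60
(2) = 4
(3) = b^2 - 9*b + l*(16 - 2*b) + 8
(4) = 3*b^3 + 11*b^2 - 2*b - 24
(5) = -12*y^2 - 78*y - 66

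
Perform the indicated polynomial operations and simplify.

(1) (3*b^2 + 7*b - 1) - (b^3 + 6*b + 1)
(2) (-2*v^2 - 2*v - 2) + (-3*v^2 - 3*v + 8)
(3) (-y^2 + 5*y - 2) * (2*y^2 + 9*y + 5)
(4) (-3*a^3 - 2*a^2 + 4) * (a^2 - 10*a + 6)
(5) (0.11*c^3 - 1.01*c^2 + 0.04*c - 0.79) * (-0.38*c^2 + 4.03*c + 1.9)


(1) = -b^3 + 3*b^2 + b - 2
(2) = -5*v^2 - 5*v + 6
(3) = -2*y^4 + y^3 + 36*y^2 + 7*y - 10
(4) = -3*a^5 + 28*a^4 + 2*a^3 - 8*a^2 - 40*a + 24
(5) = -0.0418*c^5 + 0.8271*c^4 - 3.8765*c^3 - 1.4576*c^2 - 3.1077*c - 1.501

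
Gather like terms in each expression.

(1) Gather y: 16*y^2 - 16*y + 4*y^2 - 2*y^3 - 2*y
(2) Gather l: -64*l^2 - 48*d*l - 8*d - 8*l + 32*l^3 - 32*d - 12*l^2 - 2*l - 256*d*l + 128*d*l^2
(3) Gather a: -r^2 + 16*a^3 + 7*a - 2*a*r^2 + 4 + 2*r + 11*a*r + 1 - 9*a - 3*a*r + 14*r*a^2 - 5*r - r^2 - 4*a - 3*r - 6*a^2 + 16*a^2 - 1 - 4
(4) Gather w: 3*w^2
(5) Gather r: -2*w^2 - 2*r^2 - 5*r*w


(1) = -2*y^3 + 20*y^2 - 18*y
(2) = -40*d + 32*l^3 + l^2*(128*d - 76) + l*(-304*d - 10)
(3) = 16*a^3 + a^2*(14*r + 10) + a*(-2*r^2 + 8*r - 6) - 2*r^2 - 6*r
(4) = 3*w^2
(5) = -2*r^2 - 5*r*w - 2*w^2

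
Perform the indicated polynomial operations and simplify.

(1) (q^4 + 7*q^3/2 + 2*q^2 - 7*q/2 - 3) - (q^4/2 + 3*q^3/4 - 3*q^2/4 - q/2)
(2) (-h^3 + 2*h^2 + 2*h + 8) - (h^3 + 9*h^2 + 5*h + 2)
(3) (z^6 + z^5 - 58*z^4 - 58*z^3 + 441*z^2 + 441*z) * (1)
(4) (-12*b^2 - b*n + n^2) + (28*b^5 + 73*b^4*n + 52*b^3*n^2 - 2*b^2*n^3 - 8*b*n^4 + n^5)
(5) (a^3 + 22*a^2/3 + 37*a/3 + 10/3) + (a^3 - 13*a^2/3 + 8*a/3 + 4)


(1) = q^4/2 + 11*q^3/4 + 11*q^2/4 - 3*q - 3
(2) = -2*h^3 - 7*h^2 - 3*h + 6
(3) = z^6 + z^5 - 58*z^4 - 58*z^3 + 441*z^2 + 441*z
(4) = 28*b^5 + 73*b^4*n + 52*b^3*n^2 - 2*b^2*n^3 - 12*b^2 - 8*b*n^4 - b*n + n^5 + n^2
(5) = 2*a^3 + 3*a^2 + 15*a + 22/3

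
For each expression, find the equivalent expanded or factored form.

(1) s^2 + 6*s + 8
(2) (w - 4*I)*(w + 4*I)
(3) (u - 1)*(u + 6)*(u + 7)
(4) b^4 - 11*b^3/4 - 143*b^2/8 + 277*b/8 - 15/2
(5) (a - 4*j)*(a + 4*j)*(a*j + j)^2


(1) = (s + 2)*(s + 4)
(2) = w^2 + 16
(3) = u^3 + 12*u^2 + 29*u - 42
(4) = (b - 5)*(b - 3/2)*(b - 1/4)*(b + 4)
(5) = a^4*j^2 + 2*a^3*j^2 - 16*a^2*j^4 + a^2*j^2 - 32*a*j^4 - 16*j^4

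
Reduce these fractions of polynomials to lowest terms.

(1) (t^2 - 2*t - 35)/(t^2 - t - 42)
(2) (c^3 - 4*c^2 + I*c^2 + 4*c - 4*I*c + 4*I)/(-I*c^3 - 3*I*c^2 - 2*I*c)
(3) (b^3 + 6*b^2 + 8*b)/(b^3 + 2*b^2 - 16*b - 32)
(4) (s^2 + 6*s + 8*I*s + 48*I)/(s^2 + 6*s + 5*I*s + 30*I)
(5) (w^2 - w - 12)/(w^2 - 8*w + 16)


(1) = (t + 5)/(t + 6)
(2) = (I*c^3 + c^2*(-1 - 4*I) + c*(4 + 4*I) - 4)/(c^3 + 3*c^2 + 2*c)
(3) = b/(b - 4)
(4) = (s + 8*I)/(s + 5*I)
(5) = (w + 3)/(w - 4)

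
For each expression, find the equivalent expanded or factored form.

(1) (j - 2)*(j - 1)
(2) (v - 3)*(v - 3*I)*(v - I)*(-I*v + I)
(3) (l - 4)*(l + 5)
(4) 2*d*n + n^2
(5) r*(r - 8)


(1) = j^2 - 3*j + 2
(2) = -I*v^4 - 4*v^3 + 4*I*v^3 + 16*v^2 - 12*v - 12*I*v + 9*I
(3) = l^2 + l - 20
(4) = n*(2*d + n)
(5) = r^2 - 8*r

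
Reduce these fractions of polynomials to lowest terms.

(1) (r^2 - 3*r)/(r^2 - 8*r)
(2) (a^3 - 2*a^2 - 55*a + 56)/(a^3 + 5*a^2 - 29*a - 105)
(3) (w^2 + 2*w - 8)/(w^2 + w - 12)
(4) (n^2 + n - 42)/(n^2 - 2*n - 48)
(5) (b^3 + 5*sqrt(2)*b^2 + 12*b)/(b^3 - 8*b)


(1) = (r - 3)/(r - 8)
(2) = (a^2 - 9*a + 8)/(a^2 - 2*a - 15)
(3) = (w - 2)/(w - 3)
(4) = (n^2 + n - 42)/(n^2 - 2*n - 48)
(5) = (b + 3*sqrt(2))/(b - 2*sqrt(2))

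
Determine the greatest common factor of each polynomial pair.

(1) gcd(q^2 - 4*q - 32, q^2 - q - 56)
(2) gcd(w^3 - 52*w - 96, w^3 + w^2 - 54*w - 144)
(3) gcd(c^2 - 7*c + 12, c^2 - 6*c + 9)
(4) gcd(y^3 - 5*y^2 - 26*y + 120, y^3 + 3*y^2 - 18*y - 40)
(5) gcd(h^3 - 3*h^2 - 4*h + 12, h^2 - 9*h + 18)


(1) = gcd((q - 8)*(q + 4), (q - 8)*(q + 7)) = q - 8
(2) = w^2 - 2*w - 48
(3) = gcd((c - 4)*(c - 3), (c - 3)^2) = c - 3
(4) = y^2 + y - 20
(5) = h - 3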